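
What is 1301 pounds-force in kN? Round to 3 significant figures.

1 pound-force = 0.00444822 kN.
So 1301 × 0.00444822 ≈ 5.79 kN.

5.79 kN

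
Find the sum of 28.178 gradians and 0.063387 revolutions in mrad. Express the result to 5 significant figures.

28.178 grad = 442.619 mrad and 0.063387 rev = 398.272 mrad.
442.619 + 398.272 ≈ 840.89 mrad.

840.89 milliradians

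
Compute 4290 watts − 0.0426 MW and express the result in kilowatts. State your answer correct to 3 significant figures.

4290 W = 4.29000 kW and 0.0426 MW = 42.6000 kW.
4.29000 − 42.6000 ≈ -38.3 kW.

-38.3 kW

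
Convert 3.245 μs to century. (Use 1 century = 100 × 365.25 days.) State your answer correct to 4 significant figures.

1.028 × 10^-15 century

1 microsecond = 3.16881 × 10^-16 century.
So 3.245 × 3.16881 × 10^-16 ≈ 1.028 × 10^-15 century.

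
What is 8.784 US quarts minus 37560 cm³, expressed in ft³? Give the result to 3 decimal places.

-1.033 ft³

8.784 US qt = 0.2935625 ft³ and 37560 cm³ = 1.326419 ft³.
0.2935625 − 1.326419 ≈ -1.033 ft³.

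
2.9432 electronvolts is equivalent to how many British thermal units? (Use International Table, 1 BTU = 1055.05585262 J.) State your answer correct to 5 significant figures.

4.4695 × 10^-22 British thermal units

1 eV = 1.51857 × 10^-22 BTU.
Thus 2.9432 × 1.51857 × 10^-22 ≈ 4.4695 × 10^-22 BTU.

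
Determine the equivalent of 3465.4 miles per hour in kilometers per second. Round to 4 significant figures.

1 mph = 0.000447040 km/s.
Then 3465.4 × 0.000447040 ≈ 1.549 km/s.

1.549 km/s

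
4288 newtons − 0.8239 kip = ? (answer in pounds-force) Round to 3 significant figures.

4288 N = 963.981 lbf and 0.8239 kip = 823.900 lbf.
963.981 − 823.900 ≈ 140 lbf.

140 lbf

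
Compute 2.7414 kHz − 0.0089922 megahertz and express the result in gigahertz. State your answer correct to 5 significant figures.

-6.2508 × 10^-6 GHz

2.7414 kHz = 2.74140 × 10^-6 GHz and 0.0089922 MHz = 8.99220 × 10^-6 GHz.
2.74140 × 10^-6 − 8.99220 × 10^-6 ≈ -6.2508 × 10^-6 GHz.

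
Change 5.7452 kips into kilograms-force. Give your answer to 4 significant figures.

1 kip = 453.592 kgf.
Then 5.7452 × 453.592 ≈ 2606 kgf.

2606 kgf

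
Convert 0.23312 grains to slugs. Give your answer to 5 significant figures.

1.0351e-6 slug

1 grain = 4.44014e-6 slug.
0.23312 × 4.44014e-6 ≈ 1.0351e-6 slug.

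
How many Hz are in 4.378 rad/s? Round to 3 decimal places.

0.697 Hz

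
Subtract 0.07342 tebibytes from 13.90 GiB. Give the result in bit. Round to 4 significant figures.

-5.264e+11 bit

13.90 GiB = 1.19400e+11 bit and 0.07342 TiB = 6.45809e+11 bit.
1.19400e+11 − 6.45809e+11 ≈ -5.264e+11 bit.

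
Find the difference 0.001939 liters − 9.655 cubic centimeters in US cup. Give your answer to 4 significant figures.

0.001939 L = 0.00819567 US cup and 9.655 cm³ = 0.0408093 US cup.
0.00819567 − 0.0408093 ≈ -0.03261 US cup.

-0.03261 US cup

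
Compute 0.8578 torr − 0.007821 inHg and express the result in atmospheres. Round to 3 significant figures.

0.000867 atmospheres

0.8578 torr = 0.00112868 atm and 0.007821 inHg = 0.000261386 atm.
0.00112868 − 0.000261386 ≈ 0.000867 atm.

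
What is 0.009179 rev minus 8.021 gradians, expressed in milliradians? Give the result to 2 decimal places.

0.009179 rev = 57.6734 mrad and 8.021 grad = 125.994 mrad.
57.6734 − 125.994 ≈ -68.32 mrad.

-68.32 mrad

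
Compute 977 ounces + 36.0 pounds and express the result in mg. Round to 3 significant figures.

4.40 × 10^7 milligrams

977 oz = 2.76975 × 10^7 mg and 36.0 lb = 1.63293 × 10^7 mg.
2.76975 × 10^7 + 1.63293 × 10^7 ≈ 4.40 × 10^7 mg.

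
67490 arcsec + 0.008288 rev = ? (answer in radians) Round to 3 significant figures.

67490 arcsec = 0.327201 rad and 0.008288 rev = 0.0520750 rad.
0.327201 + 0.0520750 ≈ 0.379 rad.

0.379 rad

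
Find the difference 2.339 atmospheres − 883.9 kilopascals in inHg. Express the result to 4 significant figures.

-191.0 inHg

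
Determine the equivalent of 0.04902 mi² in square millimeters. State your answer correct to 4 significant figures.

1.270 × 10^11 mm²

1 mi² = 2.58999 × 10^12 square millimeters.
So 0.04902 × 2.58999 × 10^12 ≈ 1.270 × 10^11 mm².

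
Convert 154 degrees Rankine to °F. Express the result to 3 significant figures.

-306 °F

°R = °F + 459.67.
Applying the formula gives -306 °F.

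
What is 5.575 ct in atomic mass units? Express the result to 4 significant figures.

6.715e+23 u

1 carat = 1.20443e+23 u.
Thus 5.575 × 1.20443e+23 ≈ 6.715e+23 u.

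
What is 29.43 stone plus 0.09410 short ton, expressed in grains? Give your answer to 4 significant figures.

29.43 st = 2.88414 × 10^6 gr and 0.09410 short ton = 1.31740 × 10^6 gr.
2.88414 × 10^6 + 1.31740 × 10^6 ≈ 4.202 × 10^6 gr.

4.202 × 10^6 grains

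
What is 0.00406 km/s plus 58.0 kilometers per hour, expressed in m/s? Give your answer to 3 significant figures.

20.2 meters per second

0.00406 km/s = 4.06000 m/s and 58.0 km/h = 16.1111 m/s.
4.06000 + 16.1111 ≈ 20.2 m/s.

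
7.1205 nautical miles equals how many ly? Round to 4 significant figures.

1.394 × 10^-12 ly

1 nautical mile = 1.95757 × 10^-13 ly.
7.1205 × 1.95757 × 10^-13 ≈ 1.394 × 10^-12 ly.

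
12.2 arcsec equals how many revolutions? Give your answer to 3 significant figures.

1 arcsecond = 7.71605e-7 rev.
12.2 × 7.71605e-7 ≈ 9.41e-6 rev.

9.41e-6 rev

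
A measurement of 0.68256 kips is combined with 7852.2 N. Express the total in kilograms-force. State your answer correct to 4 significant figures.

1110 kgf

0.68256 kip = 309.604 kgf and 7852.2 N = 800.702 kgf.
309.604 + 800.702 ≈ 1110 kgf.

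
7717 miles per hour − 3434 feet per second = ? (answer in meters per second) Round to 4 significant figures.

2403 m/s

7717 mph = 3449.81 m/s and 3434 ft/s = 1046.68 m/s.
3449.81 − 1046.68 ≈ 2403 m/s.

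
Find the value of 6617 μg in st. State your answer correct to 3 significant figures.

1.04e-6 st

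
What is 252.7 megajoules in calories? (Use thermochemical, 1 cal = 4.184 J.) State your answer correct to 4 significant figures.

6.040e+7 calories

1 megajoule = 239006 calories.
252.7 × 239006 ≈ 6.040e+7 cal.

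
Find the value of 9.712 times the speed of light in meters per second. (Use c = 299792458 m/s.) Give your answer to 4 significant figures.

1 c = 2.99792e+8 m/s.
Then 9.712 × 2.99792e+8 ≈ 2.912e+9 m/s.

2.912e+9 meters per second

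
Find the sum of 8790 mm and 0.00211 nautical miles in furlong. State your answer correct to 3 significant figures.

0.0631 furlong

8790 mm = 0.0436948 furlong and 0.00211 nmi = 0.0194252 furlong.
0.0436948 + 0.0194252 ≈ 0.0631 furlong.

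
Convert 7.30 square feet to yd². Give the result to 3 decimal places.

1 ft² = 0.111111 square yards.
So 7.30 × 0.111111 ≈ 0.811 yd².

0.811 yd²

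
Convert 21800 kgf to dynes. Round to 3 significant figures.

2.14 × 10^10 dyn

1 kilogram-force = 980665 dyn.
Then 21800 × 980665 ≈ 2.14 × 10^10 dyn.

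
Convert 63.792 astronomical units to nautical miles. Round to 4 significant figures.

5.153e+9 nmi

1 au = 8.07764e+7 nmi.
Thus 63.792 × 8.07764e+7 ≈ 5.153e+9 nmi.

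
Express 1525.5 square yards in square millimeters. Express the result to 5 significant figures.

1.2755 × 10^9 mm²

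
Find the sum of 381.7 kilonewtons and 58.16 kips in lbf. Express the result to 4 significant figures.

381.7 kN = 85809.6 lbf and 58.16 kip = 58160.0 lbf.
85809.6 + 58160.0 ≈ 144000 lbf.

144000 pounds-force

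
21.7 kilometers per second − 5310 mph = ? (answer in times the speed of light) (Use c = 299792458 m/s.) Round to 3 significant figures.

6.45 × 10^-5 c

21.7 km/s = 7.23834 × 10^-5 c and 5310 mph = 7.91809 × 10^-6 c.
7.23834 × 10^-5 − 7.91809 × 10^-6 ≈ 6.45 × 10^-5 c.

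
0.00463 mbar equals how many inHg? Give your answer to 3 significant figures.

1 mbar = 0.0295300 inHg.
0.00463 × 0.0295300 ≈ 0.000137 inHg.

0.000137 inHg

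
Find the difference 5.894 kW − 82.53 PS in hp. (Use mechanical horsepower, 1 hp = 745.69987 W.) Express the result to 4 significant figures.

5.894 kW = 7.90398 hp and 82.53 PS = 81.4010 hp.
7.90398 − 81.4010 ≈ -73.50 hp.

-73.50 hp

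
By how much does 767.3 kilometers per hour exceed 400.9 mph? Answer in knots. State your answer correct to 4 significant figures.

65.94 kn

767.3 km/h = 414.309 kn and 400.9 mph = 348.373 kn.
414.309 − 348.373 ≈ 65.94 kn.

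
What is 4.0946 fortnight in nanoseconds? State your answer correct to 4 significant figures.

1 fortnight = 1.20960e+15 ns.
Then 4.0946 × 1.20960e+15 ≈ 4.953e+15 ns.

4.953e+15 nanoseconds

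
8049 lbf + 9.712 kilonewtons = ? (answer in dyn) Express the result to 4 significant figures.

4.552e+9 dynes

8049 lbf = 3.58037e+9 dyn and 9.712 kN = 9.71200e+8 dyn.
3.58037e+9 + 9.71200e+8 ≈ 4.552e+9 dyn.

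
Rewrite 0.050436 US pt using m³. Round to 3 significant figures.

1 US pint = 0.000473176 m³.
So 0.050436 × 0.000473176 ≈ 2.39 × 10^-5 m³.

2.39 × 10^-5 cubic meters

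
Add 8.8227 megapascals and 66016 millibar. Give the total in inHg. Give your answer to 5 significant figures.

4554.8 inHg

8.8227 MPa = 2605.34 inHg and 66016 mbar = 1949.45 inHg.
2605.34 + 1949.45 ≈ 4554.8 inHg.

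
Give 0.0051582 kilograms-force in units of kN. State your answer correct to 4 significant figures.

1 kgf = 0.00980665 kN.
So 0.0051582 × 0.00980665 ≈ 5.058 × 10^-5 kN.

5.058 × 10^-5 kN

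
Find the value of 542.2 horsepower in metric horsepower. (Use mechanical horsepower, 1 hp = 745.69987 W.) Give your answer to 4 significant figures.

549.7 PS

1 hp = 1.01387 PS.
Then 542.2 × 1.01387 ≈ 549.7 PS.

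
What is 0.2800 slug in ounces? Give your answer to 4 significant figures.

1 slug = 514.785 ounces.
Then 0.2800 × 514.785 ≈ 144.1 oz.

144.1 ounces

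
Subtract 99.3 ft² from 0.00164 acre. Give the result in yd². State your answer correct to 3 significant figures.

0.00164 acre = 7.93760 yd² and 99.3 ft² = 11.0333 yd².
7.93760 − 11.0333 ≈ -3.10 yd².

-3.10 square yards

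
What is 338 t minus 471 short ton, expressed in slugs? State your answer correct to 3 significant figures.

338 t = 23160.4 slug and 471 short ton = 29278.3 slug.
23160.4 − 29278.3 ≈ -6120 slug.

-6120 slug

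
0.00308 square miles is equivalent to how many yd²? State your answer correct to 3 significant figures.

1 mi² = 3.09760 × 10^6 square yards.
So 0.00308 × 3.09760 × 10^6 ≈ 9540 yd².

9540 yd²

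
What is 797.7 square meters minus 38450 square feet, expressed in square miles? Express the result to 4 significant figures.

-0.001071 mi²

797.7 m² = 0.000307994 mi² and 38450 ft² = 0.00137920 mi².
0.000307994 − 0.00137920 ≈ -0.001071 mi².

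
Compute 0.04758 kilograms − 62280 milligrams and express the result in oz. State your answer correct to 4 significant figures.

-0.5185 oz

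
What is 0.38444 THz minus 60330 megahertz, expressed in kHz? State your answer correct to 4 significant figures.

0.38444 THz = 3.84440 × 10^8 kHz and 60330 MHz = 6.03300 × 10^7 kHz.
3.84440 × 10^8 − 6.03300 × 10^7 ≈ 3.241 × 10^8 kHz.

3.241 × 10^8 kilohertz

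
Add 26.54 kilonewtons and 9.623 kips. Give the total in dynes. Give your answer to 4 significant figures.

26.54 kN = 2.65400e+9 dyn and 9.623 kip = 4.28052e+9 dyn.
2.65400e+9 + 4.28052e+9 ≈ 6.935e+9 dyn.

6.935e+9 dynes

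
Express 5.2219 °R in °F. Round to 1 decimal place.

-454.4 °F

°R = °F + 459.67.
Applying the formula gives -454.4 °F.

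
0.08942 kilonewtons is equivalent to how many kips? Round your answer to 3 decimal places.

1 kN = 0.224809 kips.
Thus 0.08942 × 0.224809 ≈ 0.020 kip.

0.020 kips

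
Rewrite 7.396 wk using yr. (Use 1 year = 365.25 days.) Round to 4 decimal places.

1 wk = 0.0191650 yr.
Thus 7.396 × 0.0191650 ≈ 0.1417 yr.

0.1417 years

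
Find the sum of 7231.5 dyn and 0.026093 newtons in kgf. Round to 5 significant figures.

7231.5 dyn = 0.00737408 kgf and 0.026093 N = 0.00266075 kgf.
0.00737408 + 0.00266075 ≈ 0.010035 kgf.

0.010035 kgf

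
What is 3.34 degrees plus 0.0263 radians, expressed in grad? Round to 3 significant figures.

5.39 grad

3.34 ° = 3.71111 grad and 0.0263 rad = 1.67431 grad.
3.71111 + 1.67431 ≈ 5.39 grad.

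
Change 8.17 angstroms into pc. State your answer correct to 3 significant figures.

1 angstrom = 3.24078 × 10^-27 pc.
8.17 × 3.24078 × 10^-27 ≈ 2.65 × 10^-26 pc.

2.65 × 10^-26 parsecs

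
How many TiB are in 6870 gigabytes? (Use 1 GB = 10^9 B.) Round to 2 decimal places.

6.25 tebibytes

1 GB = 0.000909495 TiB.
Then 6870 × 0.000909495 ≈ 6.25 TiB.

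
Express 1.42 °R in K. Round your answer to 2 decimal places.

0.79 K

°R = K × 9/5.
Applying the formula gives 0.79 K.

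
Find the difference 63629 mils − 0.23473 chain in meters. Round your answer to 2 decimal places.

-3.11 meters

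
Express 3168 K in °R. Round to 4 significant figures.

5702 °R

°R = K × 9/5.
Applying the formula gives 5702 °R.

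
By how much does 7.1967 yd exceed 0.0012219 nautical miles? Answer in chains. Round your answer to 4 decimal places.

7.1967 yd = 0.327123 chain and 0.0012219 nmi = 0.112491 chain.
0.327123 − 0.112491 ≈ 0.2146 chain.

0.2146 chains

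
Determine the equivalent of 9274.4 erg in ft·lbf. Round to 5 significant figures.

0.00068404 ft·lbf

1 erg = 7.37562 × 10^-8 foot-pounds.
So 9274.4 × 7.37562 × 10^-8 ≈ 0.00068404 ft·lbf.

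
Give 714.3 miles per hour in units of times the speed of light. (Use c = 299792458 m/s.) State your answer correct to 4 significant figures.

1 mile per hour = 1.49116e-9 times the speed of light.
Thus 714.3 × 1.49116e-9 ≈ 1.065e-6 c.

1.065e-6 times the speed of light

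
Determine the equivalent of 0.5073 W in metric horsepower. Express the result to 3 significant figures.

0.000690 metric horsepower

1 watt = 0.00135962 metric horsepower.
0.5073 × 0.00135962 ≈ 0.000690 PS.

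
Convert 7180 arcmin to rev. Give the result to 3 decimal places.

0.332 rev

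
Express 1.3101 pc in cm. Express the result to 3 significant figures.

1 pc = 3.08568 × 10^18 cm.
Then 1.3101 × 3.08568 × 10^18 ≈ 4.04 × 10^18 cm.

4.04 × 10^18 cm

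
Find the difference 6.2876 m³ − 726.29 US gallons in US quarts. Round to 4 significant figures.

3739 US quarts

6.2876 m³ = 6644.03 US qt and 726.29 US gal = 2905.16 US qt.
6644.03 − 2905.16 ≈ 3739 US qt.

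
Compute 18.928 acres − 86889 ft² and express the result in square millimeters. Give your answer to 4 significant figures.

6.853e+10 square millimeters

18.928 acre = 7.65989e+10 mm² and 86889 ft² = 8.07225e+9 mm².
7.65989e+10 − 8.07225e+9 ≈ 6.853e+10 mm².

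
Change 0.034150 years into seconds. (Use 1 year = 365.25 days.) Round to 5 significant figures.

1 year = 3.15576 × 10^7 seconds.
So 0.034150 × 3.15576 × 10^7 ≈ 1.0777 × 10^6 s.

1.0777 × 10^6 seconds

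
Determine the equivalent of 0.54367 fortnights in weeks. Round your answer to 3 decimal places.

1.087 wk

1 fortnight = 2.00000 wk.
0.54367 × 2.00000 ≈ 1.087 wk.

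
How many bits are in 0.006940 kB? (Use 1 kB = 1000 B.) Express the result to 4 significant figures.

55.52 bit

1 kB = 8000.00 bits.
0.006940 × 8000.00 ≈ 55.52 bit.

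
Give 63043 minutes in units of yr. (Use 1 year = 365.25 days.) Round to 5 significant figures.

1 minute = 1.90129e-6 yr.
63043 × 1.90129e-6 ≈ 0.11986 yr.

0.11986 yr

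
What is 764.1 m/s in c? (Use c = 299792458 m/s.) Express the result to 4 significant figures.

1 meter per second = 3.33564e-9 c.
764.1 × 3.33564e-9 ≈ 2.549e-6 c.

2.549e-6 times the speed of light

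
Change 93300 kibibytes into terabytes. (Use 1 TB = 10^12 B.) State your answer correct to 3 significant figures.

9.55 × 10^-5 TB

1 kibibyte = 1.02400 × 10^-9 terabytes.
Thus 93300 × 1.02400 × 10^-9 ≈ 9.55 × 10^-5 TB.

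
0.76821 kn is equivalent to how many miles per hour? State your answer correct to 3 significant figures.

1 knot = 1.15078 mph.
Then 0.76821 × 1.15078 ≈ 0.884 mph.

0.884 mph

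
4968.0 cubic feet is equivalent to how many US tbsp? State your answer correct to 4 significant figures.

1 cubic foot = 1915.01 US tbsp.
4968.0 × 1915.01 ≈ 9.514 × 10^6 US tbsp.

9.514 × 10^6 US tbsp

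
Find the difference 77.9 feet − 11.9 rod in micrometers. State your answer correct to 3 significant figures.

-3.61e+7 μm

77.9 ft = 2.37439e+7 μm and 11.9 rod = 5.98475e+7 μm.
2.37439e+7 − 5.98475e+7 ≈ -3.61e+7 μm.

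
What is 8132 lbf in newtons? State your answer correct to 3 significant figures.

1 lbf = 4.44822 newtons.
Thus 8132 × 4.44822 ≈ 36200 N.

36200 newtons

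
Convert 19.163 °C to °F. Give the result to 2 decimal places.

66.49 °F

°F = °C × 9/5 + 32.
Applying the formula gives 66.49 °F.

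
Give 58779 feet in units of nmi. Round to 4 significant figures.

1 ft = 0.000164579 nmi.
58779 × 0.000164579 ≈ 9.674 nmi.

9.674 nmi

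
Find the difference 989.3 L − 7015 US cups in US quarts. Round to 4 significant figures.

-708.4 US quarts

989.3 L = 1045.38 US qt and 7015 US cup = 1753.75 US qt.
1045.38 − 1753.75 ≈ -708.4 US qt.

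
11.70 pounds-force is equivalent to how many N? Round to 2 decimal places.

1 lbf = 4.44822 N.
11.70 × 4.44822 ≈ 52.04 N.

52.04 N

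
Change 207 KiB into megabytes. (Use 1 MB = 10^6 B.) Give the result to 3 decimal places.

1 kibibyte = 0.00102400 MB.
207 × 0.00102400 ≈ 0.212 MB.

0.212 MB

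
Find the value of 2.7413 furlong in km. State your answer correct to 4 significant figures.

0.5515 km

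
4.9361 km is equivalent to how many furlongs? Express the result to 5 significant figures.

1 kilometer = 4.97097 furlongs.
Thus 4.9361 × 4.97097 ≈ 24.537 furlong.

24.537 furlong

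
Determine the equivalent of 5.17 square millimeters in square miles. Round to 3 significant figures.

2.00 × 10^-12 square miles

1 mm² = 3.86102 × 10^-13 mi².
So 5.17 × 3.86102 × 10^-13 ≈ 2.00 × 10^-12 mi².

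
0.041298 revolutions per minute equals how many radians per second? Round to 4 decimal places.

0.0043 rad/s

1 rpm = 0.104720 rad/s.
So 0.041298 × 0.104720 ≈ 0.0043 rad/s.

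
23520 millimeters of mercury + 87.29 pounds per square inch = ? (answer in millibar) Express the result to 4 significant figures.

23520 mmHg = 31357.4 mbar and 87.29 psi = 6018.43 mbar.
31357.4 + 6018.43 ≈ 37380 mbar.

37380 mbar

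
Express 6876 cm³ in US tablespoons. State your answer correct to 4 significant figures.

1 cubic centimeter = 0.0676280 US tablespoons.
So 6876 × 0.0676280 ≈ 465.0 US tbsp.

465.0 US tablespoons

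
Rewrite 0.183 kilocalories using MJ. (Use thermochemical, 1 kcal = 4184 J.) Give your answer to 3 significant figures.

0.000766 MJ

1 kcal = 0.00418400 MJ.
Thus 0.183 × 0.00418400 ≈ 0.000766 MJ.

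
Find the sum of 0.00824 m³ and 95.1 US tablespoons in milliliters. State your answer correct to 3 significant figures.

9650 mL

0.00824 m³ = 8240.00 mL and 95.1 US tbsp = 1406.22 mL.
8240.00 + 1406.22 ≈ 9650 mL.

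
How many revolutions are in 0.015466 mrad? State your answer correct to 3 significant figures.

2.46 × 10^-6 revolutions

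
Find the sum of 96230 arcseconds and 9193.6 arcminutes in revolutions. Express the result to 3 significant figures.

0.500 rev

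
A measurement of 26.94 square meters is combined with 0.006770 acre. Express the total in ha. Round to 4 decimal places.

26.94 m² = 0.00269400 ha and 0.006770 acre = 0.00273972 ha.
0.00269400 + 0.00273972 ≈ 0.0054 ha.

0.0054 hectares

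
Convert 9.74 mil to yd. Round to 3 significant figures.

0.000271 yards

1 mil = 2.77778e-5 yd.
9.74 × 2.77778e-5 ≈ 0.000271 yd.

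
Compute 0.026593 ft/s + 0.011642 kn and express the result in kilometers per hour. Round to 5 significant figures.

0.050741 km/h

0.026593 ft/s = 0.0291800 km/h and 0.011642 kn = 0.0215610 km/h.
0.0291800 + 0.0215610 ≈ 0.050741 km/h.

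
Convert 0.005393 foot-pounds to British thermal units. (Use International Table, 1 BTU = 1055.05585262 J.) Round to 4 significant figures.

6.930e-6 BTU

1 ft·lbf = 0.00128507 BTU.
Thus 0.005393 × 0.00128507 ≈ 6.930e-6 BTU.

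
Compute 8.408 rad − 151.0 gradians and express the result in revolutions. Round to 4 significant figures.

8.408 rad = 1.33817 rev and 151.0 grad = 0.377500 rev.
1.33817 − 0.377500 ≈ 0.9607 rev.

0.9607 rev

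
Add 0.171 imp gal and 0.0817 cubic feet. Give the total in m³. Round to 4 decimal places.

0.0031 m³

0.171 imp gal = 0.000777381 m³ and 0.0817 ft³ = 0.00231349 m³.
0.000777381 + 0.00231349 ≈ 0.0031 m³.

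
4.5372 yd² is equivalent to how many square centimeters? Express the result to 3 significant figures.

1 square yard = 8361.27 square centimeters.
So 4.5372 × 8361.27 ≈ 37900 cm².

37900 square centimeters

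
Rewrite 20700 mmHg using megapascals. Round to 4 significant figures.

2.760 MPa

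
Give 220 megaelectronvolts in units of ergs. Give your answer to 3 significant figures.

0.000352 erg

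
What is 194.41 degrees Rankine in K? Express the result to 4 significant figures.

°R = K × 9/5.
Applying the formula gives 108.0 K.

108.0 kelvins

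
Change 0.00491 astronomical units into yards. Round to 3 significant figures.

1 astronomical unit = 1.63602e+11 yards.
Then 0.00491 × 1.63602e+11 ≈ 8.03e+8 yd.

8.03e+8 yd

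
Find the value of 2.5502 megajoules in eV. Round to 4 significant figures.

1 MJ = 6.24151e+24 eV.
Then 2.5502 × 6.24151e+24 ≈ 1.592e+25 eV.

1.592e+25 electronvolts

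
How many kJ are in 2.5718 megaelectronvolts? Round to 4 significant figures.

4.120e-16 kJ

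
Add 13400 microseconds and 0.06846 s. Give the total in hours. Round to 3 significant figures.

13400 μs = 3.72222 × 10^-6 h and 0.06846 s = 1.90167 × 10^-5 h.
3.72222 × 10^-6 + 1.90167 × 10^-5 ≈ 2.27 × 10^-5 h.

2.27 × 10^-5 h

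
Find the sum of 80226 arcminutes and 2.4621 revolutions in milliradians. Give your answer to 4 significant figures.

38810 mrad

80226 arcmin = 23336.8 mrad and 2.4621 rev = 15469.8 mrad.
23336.8 + 15469.8 ≈ 38810 mrad.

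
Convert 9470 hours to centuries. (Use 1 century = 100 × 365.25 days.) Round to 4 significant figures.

1 hour = 1.14077e-6 century.
Then 9470 × 1.14077e-6 ≈ 0.01080 century.

0.01080 century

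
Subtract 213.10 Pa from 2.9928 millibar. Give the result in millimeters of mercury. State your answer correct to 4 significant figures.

2.9928 mbar = 2.24478 mmHg and 213.10 Pa = 1.59838 mmHg.
2.24478 − 1.59838 ≈ 0.6464 mmHg.

0.6464 millimeters of mercury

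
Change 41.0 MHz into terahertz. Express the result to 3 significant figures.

1 MHz = 1.00000e-6 THz.
Thus 41.0 × 1.00000e-6 ≈ 4.10e-5 THz.

4.10e-5 THz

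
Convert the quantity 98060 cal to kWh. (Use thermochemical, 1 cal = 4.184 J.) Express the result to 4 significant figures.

1 calorie = 1.16222e-6 kilowatt-hours.
So 98060 × 1.16222e-6 ≈ 0.1140 kWh.

0.1140 kilowatt-hours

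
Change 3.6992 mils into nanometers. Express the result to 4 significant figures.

93960 nm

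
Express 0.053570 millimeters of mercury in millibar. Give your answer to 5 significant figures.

1 millimeter of mercury = 1.33322 mbar.
Thus 0.053570 × 1.33322 ≈ 0.071421 mbar.

0.071421 mbar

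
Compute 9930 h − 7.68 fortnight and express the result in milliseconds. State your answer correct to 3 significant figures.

9930 h = 3.57480 × 10^10 ms and 7.68 fortnight = 9.28973 × 10^9 ms.
3.57480 × 10^10 − 9.28973 × 10^9 ≈ 2.65 × 10^10 ms.

2.65 × 10^10 ms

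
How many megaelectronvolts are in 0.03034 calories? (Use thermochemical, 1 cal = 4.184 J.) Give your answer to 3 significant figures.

7.92e+11 megaelectronvolts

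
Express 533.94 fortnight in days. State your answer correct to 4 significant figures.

1 fortnight = 14.0000 d.
Then 533.94 × 14.0000 ≈ 7475 d.

7475 d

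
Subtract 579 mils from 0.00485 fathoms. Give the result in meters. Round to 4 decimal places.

-0.0058 m

0.00485 fathom = 0.00886968 m and 579 mil = 0.0147066 m.
0.00886968 − 0.0147066 ≈ -0.0058 m.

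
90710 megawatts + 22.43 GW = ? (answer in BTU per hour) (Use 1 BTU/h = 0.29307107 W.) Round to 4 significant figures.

90710 MW = 3.09515e+11 BTU/h and 22.43 GW = 7.65343e+10 BTU/h.
3.09515e+11 + 7.65343e+10 ≈ 3.860e+11 BTU/h.

3.860e+11 BTU per hour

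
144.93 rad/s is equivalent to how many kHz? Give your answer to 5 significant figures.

0.023066 kilohertz

1 rad/s = 0.000159155 kilohertz.
Thus 144.93 × 0.000159155 ≈ 0.023066 kHz.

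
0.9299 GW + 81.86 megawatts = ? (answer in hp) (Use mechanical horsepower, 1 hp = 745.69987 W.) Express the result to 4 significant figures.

0.9299 GW = 1.24702e+6 hp and 81.86 MW = 109776 hp.
1.24702e+6 + 109776 ≈ 1.357e+6 hp.

1.357e+6 hp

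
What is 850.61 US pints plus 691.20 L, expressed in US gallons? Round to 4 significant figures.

850.61 US pt = 106.326 US gal and 691.20 L = 182.596 US gal.
106.326 + 182.596 ≈ 288.9 US gal.

288.9 US gallons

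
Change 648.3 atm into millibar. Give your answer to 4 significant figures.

1 atmosphere = 1013.25 mbar.
Then 648.3 × 1013.25 ≈ 656900 mbar.

656900 mbar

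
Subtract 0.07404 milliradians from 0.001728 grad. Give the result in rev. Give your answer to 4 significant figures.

0.001728 grad = 4.32000e-6 rev and 0.07404 mrad = 1.17838e-5 rev.
4.32000e-6 − 1.17838e-5 ≈ -7.464e-6 rev.

-7.464e-6 rev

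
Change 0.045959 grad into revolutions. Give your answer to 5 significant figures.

0.00011490 revolutions

1 gradian = 0.00250000 rev.
Thus 0.045959 × 0.00250000 ≈ 0.00011490 rev.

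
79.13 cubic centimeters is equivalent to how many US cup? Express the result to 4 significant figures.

1 cm³ = 0.00422675 US cup.
Thus 79.13 × 0.00422675 ≈ 0.3345 US cup.

0.3345 US cup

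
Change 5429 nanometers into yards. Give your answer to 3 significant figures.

5.94 × 10^-6 yd

1 nm = 1.09361 × 10^-9 yards.
So 5429 × 1.09361 × 10^-9 ≈ 5.94 × 10^-6 yd.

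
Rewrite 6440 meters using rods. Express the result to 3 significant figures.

1280 rods

1 m = 0.198839 rods.
So 6440 × 0.198839 ≈ 1280 rod.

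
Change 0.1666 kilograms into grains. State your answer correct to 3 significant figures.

1 kg = 15432.4 grains.
So 0.1666 × 15432.4 ≈ 2570 gr.

2570 gr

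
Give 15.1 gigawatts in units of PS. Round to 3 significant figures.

1 gigawatt = 1.35962 × 10^6 PS.
So 15.1 × 1.35962 × 10^6 ≈ 2.05 × 10^7 PS.

2.05 × 10^7 metric horsepower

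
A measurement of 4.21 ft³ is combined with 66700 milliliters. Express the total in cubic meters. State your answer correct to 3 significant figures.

0.186 cubic meters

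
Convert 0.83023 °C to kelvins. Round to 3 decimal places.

273.980 K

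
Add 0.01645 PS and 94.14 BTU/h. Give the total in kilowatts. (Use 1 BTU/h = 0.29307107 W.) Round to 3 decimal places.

0.01645 PS = 0.0120990 kW and 94.14 BTU/h = 0.0275897 kW.
0.0120990 + 0.0275897 ≈ 0.040 kW.

0.040 kilowatts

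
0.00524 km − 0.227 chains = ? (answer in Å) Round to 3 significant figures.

6.73 × 10^9 Å

0.00524 km = 5.24000 × 10^10 Å and 0.227 chain = 4.56651 × 10^10 Å.
5.24000 × 10^10 − 4.56651 × 10^10 ≈ 6.73 × 10^9 Å.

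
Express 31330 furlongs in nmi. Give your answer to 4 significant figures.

1 furlong = 0.108622 nmi.
Thus 31330 × 0.108622 ≈ 3403 nmi.

3403 nautical miles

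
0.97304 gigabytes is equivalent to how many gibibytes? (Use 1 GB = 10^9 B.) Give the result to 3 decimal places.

0.906 gibibytes

1 GB = 0.931323 GiB.
0.97304 × 0.931323 ≈ 0.906 GiB.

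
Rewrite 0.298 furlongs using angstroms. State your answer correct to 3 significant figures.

5.99e+11 Å

1 furlong = 2.01168e+12 angstroms.
Then 0.298 × 2.01168e+12 ≈ 5.99e+11 Å.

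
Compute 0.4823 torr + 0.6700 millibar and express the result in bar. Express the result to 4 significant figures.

0.001313 bar

0.4823 torr = 0.000643014 bar and 0.6700 mbar = 0.000670000 bar.
0.000643014 + 0.000670000 ≈ 0.001313 bar.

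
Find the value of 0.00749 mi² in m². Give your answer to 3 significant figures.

19400 square meters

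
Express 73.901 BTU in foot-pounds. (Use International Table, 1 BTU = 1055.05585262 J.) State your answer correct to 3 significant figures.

57500 ft·lbf

1 British thermal unit = 778.169 ft·lbf.
Thus 73.901 × 778.169 ≈ 57500 ft·lbf.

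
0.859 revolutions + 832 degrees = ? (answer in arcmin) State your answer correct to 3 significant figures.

0.859 rev = 18554.4 arcmin and 832 ° = 49920.0 arcmin.
18554.4 + 49920.0 ≈ 68500 arcmin.

68500 arcmin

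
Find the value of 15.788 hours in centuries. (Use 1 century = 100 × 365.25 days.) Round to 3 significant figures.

1.80e-5 century

1 h = 1.14077e-6 centuries.
15.788 × 1.14077e-6 ≈ 1.80e-5 century.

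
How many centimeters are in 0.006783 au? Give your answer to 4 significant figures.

1.015e+11 cm

1 astronomical unit = 1.49598e+13 centimeters.
0.006783 × 1.49598e+13 ≈ 1.015e+11 cm.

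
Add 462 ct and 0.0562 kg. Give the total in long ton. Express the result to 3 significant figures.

462 ct = 9.09407e-5 long ton and 0.0562 kg = 5.53124e-5 long ton.
9.09407e-5 + 5.53124e-5 ≈ 0.000146 long ton.

0.000146 long tons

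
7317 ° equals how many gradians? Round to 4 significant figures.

8130 grad

1 ° = 1.11111 grad.
Thus 7317 × 1.11111 ≈ 8130 grad.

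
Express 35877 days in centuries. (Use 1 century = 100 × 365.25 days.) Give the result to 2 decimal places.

0.98 centuries

1 day = 2.73785 × 10^-5 centuries.
35877 × 2.73785 × 10^-5 ≈ 0.98 century.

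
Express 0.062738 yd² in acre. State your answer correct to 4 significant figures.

1 square yard = 0.000206612 acres.
0.062738 × 0.000206612 ≈ 1.296e-5 acre.

1.296e-5 acres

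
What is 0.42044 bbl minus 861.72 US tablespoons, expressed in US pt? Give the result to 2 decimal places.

114.34 US pints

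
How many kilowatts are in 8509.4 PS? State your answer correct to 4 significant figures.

1 PS = 0.735499 kW.
8509.4 × 0.735499 ≈ 6259 kW.

6259 kW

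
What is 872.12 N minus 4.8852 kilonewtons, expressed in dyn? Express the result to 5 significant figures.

-4.0131 × 10^8 dynes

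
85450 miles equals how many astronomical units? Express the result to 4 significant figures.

0.0009193 au

1 mi = 1.07578e-8 au.
Thus 85450 × 1.07578e-8 ≈ 0.0009193 au.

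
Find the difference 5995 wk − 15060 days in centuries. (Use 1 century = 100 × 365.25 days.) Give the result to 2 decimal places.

0.74 century

5995 wk = 1.14894 century and 15060 d = 0.412320 century.
1.14894 − 0.412320 ≈ 0.74 century.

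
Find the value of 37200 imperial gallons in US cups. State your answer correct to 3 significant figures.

1 imperial gallon = 19.2152 US cups.
37200 × 19.2152 ≈ 715000 US cup.

715000 US cup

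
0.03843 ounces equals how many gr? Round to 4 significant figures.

16.81 gr

1 ounce = 437.500 gr.
Thus 0.03843 × 437.500 ≈ 16.81 gr.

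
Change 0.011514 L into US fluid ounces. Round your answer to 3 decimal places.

1 L = 33.8140 US fl oz.
Then 0.011514 × 33.8140 ≈ 0.389 US fl oz.

0.389 US fl oz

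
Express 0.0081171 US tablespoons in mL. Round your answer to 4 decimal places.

1 US tablespoon = 14.7868 mL.
Thus 0.0081171 × 14.7868 ≈ 0.1200 mL.

0.1200 mL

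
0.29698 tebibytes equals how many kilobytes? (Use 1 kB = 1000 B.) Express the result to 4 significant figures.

3.265e+8 kilobytes

1 TiB = 1.09951e+9 kB.
So 0.29698 × 1.09951e+9 ≈ 3.265e+8 kB.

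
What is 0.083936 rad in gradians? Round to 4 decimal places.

5.3435 grad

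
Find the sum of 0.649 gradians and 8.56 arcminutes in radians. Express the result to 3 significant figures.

0.0127 rad

0.649 grad = 0.0101945 rad and 8.56 arcmin = 0.00249000 rad.
0.0101945 + 0.00249000 ≈ 0.0127 rad.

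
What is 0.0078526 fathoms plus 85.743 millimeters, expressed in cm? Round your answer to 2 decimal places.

10.01 cm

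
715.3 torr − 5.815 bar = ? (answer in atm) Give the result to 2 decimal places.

-4.80 atmospheres

715.3 torr = 0.941184 atm and 5.815 bar = 5.73896 atm.
0.941184 − 5.73896 ≈ -4.80 atm.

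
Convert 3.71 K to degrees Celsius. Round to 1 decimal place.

-269.4 degrees Celsius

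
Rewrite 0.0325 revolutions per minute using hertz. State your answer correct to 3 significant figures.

0.000542 Hz

1 revolution per minute = 0.0166667 Hz.
So 0.0325 × 0.0166667 ≈ 0.000542 Hz.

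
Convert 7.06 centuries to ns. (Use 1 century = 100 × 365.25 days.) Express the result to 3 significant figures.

1 century = 3.15576 × 10^18 ns.
7.06 × 3.15576 × 10^18 ≈ 2.23 × 10^19 ns.

2.23 × 10^19 ns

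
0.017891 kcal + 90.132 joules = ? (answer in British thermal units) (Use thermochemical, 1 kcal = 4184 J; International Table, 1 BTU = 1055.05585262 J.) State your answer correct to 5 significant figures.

0.017891 kcal = 0.0709497 BTU and 90.132 J = 0.0854287 BTU.
0.0709497 + 0.0854287 ≈ 0.15638 BTU.

0.15638 BTU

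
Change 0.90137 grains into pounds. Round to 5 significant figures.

1 gr = 0.000142857 lb.
Then 0.90137 × 0.000142857 ≈ 0.00012877 lb.

0.00012877 lb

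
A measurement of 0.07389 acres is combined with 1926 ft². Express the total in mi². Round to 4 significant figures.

0.07389 acre = 0.000115453 mi² and 1926 ft² = 6.90857 × 10^-5 mi².
0.000115453 + 6.90857 × 10^-5 ≈ 0.0001845 mi².

0.0001845 square miles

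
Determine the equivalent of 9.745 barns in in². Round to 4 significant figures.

1 barn = 1.55000e-25 in².
Thus 9.745 × 1.55000e-25 ≈ 1.510e-24 in².

1.510e-24 in²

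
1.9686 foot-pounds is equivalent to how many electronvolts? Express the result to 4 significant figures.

1 ft·lbf = 8.46235e+18 eV.
So 1.9686 × 8.46235e+18 ≈ 1.666e+19 eV.

1.666e+19 electronvolts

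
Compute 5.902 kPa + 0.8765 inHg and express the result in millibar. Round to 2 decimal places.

88.70 mbar

5.902 kPa = 59.0200 mbar and 0.8765 inHg = 29.6817 mbar.
59.0200 + 29.6817 ≈ 88.70 mbar.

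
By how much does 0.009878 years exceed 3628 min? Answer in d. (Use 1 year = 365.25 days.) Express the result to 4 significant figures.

1.088 d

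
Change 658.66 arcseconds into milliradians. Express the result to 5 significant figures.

3.1933 mrad

1 arcsec = 0.00484814 mrad.
658.66 × 0.00484814 ≈ 3.1933 mrad.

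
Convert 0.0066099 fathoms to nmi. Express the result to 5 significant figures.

1 fathom = 0.000987473 nmi.
Then 0.0066099 × 0.000987473 ≈ 6.5271e-6 nmi.

6.5271e-6 nautical miles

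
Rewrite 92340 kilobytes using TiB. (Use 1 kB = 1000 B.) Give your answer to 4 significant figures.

8.398e-5 TiB

1 kilobyte = 9.09495e-10 TiB.
So 92340 × 9.09495e-10 ≈ 8.398e-5 TiB.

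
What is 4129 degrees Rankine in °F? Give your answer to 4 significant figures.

°R = °F + 459.67.
Applying the formula gives 3669 °F.

3669 degrees Fahrenheit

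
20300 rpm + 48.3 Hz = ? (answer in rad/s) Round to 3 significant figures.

20300 rpm = 2125.81 rad/s and 48.3 Hz = 303.478 rad/s.
2125.81 + 303.478 ≈ 2430 rad/s.

2430 rad/s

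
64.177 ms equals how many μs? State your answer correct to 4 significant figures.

1 ms = 1000.00 microseconds.
Then 64.177 × 1000.00 ≈ 64180 μs.

64180 microseconds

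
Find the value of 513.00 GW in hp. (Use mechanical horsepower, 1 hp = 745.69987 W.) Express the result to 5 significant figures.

1 gigawatt = 1.34102e+6 hp.
513.00 × 1.34102e+6 ≈ 6.8794e+8 hp.

6.8794e+8 horsepower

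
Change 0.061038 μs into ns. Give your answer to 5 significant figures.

61.038 ns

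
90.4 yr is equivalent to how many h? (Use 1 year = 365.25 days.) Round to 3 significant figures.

792000 hours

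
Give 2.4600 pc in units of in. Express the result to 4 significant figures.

2.988e+18 in

1 parsec = 1.21483e+18 in.
Then 2.4600 × 1.21483e+18 ≈ 2.988e+18 in.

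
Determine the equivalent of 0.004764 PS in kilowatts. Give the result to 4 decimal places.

0.0035 kW

1 PS = 0.735499 kW.
Thus 0.004764 × 0.735499 ≈ 0.0035 kW.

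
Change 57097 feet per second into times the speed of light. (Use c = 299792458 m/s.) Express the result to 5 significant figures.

1 foot per second = 1.01670e-9 c.
57097 × 1.01670e-9 ≈ 5.8051e-5 c.

5.8051e-5 c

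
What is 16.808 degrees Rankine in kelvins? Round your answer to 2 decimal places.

°R = K × 9/5.
Applying the formula gives 9.34 K.

9.34 K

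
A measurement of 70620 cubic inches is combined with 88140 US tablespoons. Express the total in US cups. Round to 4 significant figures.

10400 US cup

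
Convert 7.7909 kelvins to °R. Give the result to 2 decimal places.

°R = K × 9/5.
Applying the formula gives 14.02 °R.

14.02 °R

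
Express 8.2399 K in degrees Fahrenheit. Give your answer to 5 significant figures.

-444.84 degrees Fahrenheit

K = (°F + 459.67) × 5/9.
Applying the formula gives -444.84 °F.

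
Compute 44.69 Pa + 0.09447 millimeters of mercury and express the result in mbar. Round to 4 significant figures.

44.69 Pa = 0.4469000 mbar and 0.09447 mmHg = 0.1259497 mbar.
0.4469000 + 0.1259497 ≈ 0.5728 mbar.

0.5728 millibar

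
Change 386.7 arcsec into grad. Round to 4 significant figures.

0.1194 gradians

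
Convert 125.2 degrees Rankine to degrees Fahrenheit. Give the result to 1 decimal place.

-334.5 °F

°R = °F + 459.67.
Applying the formula gives -334.5 °F.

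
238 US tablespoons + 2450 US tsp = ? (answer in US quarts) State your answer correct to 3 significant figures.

16.5 US qt

238 US tbsp = 3.71875 US qt and 2450 US tsp = 12.7604 US qt.
3.71875 + 12.7604 ≈ 16.5 US qt.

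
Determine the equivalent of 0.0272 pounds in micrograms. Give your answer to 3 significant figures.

1.23e+7 micrograms

1 lb = 4.53592e+8 micrograms.
Then 0.0272 × 4.53592e+8 ≈ 1.23e+7 μg.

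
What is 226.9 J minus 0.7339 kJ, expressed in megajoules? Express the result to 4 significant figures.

226.9 J = 0.000226900 MJ and 0.7339 kJ = 0.000733900 MJ.
0.000226900 − 0.000733900 ≈ -0.0005070 MJ.

-0.0005070 MJ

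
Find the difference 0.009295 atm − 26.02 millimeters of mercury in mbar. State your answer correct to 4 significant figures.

-25.27 mbar

0.009295 atm = 9.41816 mbar and 26.02 mmHg = 34.6905 mbar.
9.41816 − 34.6905 ≈ -25.27 mbar.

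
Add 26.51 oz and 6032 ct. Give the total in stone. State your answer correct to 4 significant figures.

0.3083 stone

26.51 oz = 0.118348 st and 6032 ct = 0.189975 st.
0.118348 + 0.189975 ≈ 0.3083 st.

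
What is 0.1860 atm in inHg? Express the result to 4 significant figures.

5.565 inHg

1 atmosphere = 29.9213 inHg.
Thus 0.1860 × 29.9213 ≈ 5.565 inHg.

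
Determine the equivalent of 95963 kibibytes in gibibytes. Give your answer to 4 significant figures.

1 kibibyte = 9.53674e-7 GiB.
So 95963 × 9.53674e-7 ≈ 0.09152 GiB.

0.09152 GiB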